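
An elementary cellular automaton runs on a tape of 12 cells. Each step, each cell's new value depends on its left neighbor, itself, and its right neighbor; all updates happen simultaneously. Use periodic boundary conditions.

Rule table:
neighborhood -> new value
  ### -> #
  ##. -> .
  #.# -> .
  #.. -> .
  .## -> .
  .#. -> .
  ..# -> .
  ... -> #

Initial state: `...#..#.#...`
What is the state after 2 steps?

#..######..#

step 1: ##........##
step 2: #..######..#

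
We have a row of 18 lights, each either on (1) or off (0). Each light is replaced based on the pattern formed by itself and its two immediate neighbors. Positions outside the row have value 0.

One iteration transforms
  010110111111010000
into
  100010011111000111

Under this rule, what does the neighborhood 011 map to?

At position 3 the neighborhood is 011; the next row has 0 there.

0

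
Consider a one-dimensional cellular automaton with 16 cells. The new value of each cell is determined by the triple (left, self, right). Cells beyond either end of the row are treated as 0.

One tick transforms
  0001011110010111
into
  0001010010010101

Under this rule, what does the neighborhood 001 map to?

0

At position 2 the neighborhood is 001; the next row has 0 there.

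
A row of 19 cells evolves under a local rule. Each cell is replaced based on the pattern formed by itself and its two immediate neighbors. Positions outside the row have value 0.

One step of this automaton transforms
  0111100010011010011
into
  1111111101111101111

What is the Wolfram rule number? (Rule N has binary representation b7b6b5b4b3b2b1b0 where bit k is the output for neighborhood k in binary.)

position 2: 111 → 1  (bit 7 = 1)
position 4: 110 → 1  (bit 6 = 1)
position 13: 101 → 1  (bit 5 = 1)
position 5: 100 → 1  (bit 4 = 1)
position 1: 011 → 1  (bit 3 = 1)
position 8: 010 → 0  (bit 2 = 0)
position 0: 001 → 1  (bit 1 = 1)
position 6: 000 → 1  (bit 0 = 1)
bits b7..b0 = 11111011 = 251

251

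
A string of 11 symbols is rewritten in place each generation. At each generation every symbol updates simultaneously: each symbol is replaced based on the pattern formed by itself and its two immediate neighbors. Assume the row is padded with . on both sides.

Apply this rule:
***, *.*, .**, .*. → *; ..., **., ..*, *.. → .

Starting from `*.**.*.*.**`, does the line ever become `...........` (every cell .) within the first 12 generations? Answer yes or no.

no

***.******.
**.******..
*.******...
*******....
******.....
*****......
****.......
***........
**.........
*..........
*..........  (fixed point — unchanged through generation 12)
generation 12 is *.........., still not uniform .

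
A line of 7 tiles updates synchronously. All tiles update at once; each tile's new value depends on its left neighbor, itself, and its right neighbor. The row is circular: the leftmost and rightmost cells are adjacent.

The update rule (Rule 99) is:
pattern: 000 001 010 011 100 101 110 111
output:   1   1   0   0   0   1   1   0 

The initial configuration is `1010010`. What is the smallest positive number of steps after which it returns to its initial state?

step 1: 0100101
step 2: 1001010
step 3: 0010101
step 4: 0101010
step 5: 1010100
step 6: 0101001
step 7: 1010010

7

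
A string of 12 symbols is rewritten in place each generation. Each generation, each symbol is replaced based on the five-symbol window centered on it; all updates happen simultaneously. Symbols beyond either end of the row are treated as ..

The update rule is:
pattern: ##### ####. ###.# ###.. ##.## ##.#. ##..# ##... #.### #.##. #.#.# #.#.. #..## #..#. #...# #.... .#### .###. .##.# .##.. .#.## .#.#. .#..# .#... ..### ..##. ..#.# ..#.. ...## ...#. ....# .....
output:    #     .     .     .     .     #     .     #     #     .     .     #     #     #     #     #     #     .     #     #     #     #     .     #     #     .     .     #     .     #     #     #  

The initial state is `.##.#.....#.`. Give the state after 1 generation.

..##########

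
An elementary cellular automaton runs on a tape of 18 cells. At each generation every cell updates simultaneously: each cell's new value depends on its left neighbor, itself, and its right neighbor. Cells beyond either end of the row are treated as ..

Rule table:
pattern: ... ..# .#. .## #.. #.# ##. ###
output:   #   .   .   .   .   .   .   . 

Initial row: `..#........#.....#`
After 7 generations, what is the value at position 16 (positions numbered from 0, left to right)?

.

#...######...###..
..#........#.....#  (repeats generation 0; period 2)
generation 7: #...######...###..
position 16 holds .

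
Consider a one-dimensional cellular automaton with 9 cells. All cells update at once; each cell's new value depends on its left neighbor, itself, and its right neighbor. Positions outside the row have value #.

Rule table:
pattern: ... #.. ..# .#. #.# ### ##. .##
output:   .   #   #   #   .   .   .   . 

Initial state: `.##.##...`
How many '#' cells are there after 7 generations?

5

......#.#
#....##..
.#..#..##
.######..
.......##
#.....#..
.#...####
count of #: 5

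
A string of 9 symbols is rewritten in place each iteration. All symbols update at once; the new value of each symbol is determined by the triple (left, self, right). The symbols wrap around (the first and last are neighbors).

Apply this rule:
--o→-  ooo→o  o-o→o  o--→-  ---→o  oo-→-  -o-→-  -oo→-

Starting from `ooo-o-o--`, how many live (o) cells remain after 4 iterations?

6

iteration 1: -o-o-o---
iteration 2: --o-o--oo
iteration 3: ---o-----
iteration 4: oo---oooo
count of o: 6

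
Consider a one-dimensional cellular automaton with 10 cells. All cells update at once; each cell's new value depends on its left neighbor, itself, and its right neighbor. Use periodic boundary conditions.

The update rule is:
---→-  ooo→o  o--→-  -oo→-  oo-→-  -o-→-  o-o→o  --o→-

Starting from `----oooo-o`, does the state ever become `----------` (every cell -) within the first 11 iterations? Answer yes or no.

yes

iteration 1: -----oo-o-
iteration 2: -------o--
iteration 3: ----------
all cells are - at iteration 3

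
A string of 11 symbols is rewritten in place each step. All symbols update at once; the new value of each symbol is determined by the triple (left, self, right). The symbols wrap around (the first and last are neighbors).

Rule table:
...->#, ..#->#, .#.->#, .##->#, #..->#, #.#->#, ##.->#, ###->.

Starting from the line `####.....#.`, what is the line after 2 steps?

#..########
####.......

####.......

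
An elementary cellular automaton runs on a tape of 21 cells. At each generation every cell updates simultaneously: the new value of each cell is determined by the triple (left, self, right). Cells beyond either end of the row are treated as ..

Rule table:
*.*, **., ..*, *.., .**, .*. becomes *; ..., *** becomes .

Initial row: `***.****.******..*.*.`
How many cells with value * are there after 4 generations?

12

*.***..***....*******
***.****.**..**.....*
*.***..*********...**
***.****.......**.***
count of *: 12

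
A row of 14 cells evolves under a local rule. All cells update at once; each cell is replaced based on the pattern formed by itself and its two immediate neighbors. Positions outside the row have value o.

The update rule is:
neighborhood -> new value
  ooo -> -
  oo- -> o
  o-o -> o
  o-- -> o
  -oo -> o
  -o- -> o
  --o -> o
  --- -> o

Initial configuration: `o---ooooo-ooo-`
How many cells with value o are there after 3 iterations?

10

iteration 1: ooooo---ooo-oo
iteration 2: ----ooooo-ooo-
iteration 3: ooooo---ooo-oo
count of o: 10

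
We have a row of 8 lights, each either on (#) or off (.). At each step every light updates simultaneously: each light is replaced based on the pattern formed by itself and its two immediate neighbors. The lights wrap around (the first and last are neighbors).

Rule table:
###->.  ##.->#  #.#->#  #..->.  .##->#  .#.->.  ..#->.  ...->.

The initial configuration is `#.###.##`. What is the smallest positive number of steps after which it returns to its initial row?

###.###.
#.###.##

2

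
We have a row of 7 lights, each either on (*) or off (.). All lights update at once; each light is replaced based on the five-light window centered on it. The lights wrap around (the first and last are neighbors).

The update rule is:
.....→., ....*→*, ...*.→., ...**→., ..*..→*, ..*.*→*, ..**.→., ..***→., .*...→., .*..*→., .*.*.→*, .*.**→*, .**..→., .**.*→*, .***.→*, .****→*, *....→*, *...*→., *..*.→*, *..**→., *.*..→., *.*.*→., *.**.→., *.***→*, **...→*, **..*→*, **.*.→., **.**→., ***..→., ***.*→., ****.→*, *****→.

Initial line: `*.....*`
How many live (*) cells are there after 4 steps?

step 1: .**.*..
step 2: ..*....
step 3: *.*.*..
step 4: **.*..*
count of *: 4

4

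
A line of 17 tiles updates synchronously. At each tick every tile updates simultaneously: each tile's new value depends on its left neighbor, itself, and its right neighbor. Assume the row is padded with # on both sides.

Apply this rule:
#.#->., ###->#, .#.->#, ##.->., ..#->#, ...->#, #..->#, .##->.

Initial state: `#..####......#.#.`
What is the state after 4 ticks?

#######...#...#..

.##.##.#######.#.
........#####..#.
########.###.###.
#######...#...#..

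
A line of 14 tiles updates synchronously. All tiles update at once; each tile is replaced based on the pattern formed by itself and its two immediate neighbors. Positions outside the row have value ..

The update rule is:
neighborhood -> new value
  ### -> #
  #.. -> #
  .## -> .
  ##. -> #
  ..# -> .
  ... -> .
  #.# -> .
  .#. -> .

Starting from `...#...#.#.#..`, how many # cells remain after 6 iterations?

1

iteration 1: ....#.......#.
iteration 2: .....#.......#
iteration 3: ......#.......
iteration 4: .......#......
iteration 5: ........#.....
iteration 6: .........#....
count of #: 1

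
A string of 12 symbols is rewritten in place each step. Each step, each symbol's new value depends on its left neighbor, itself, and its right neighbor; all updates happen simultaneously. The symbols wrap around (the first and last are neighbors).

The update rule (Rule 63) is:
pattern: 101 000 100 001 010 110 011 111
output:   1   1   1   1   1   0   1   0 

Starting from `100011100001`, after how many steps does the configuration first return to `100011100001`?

24

011110011111
110001110000
101111001111
011000111000
110111100111
001100011100
111011110011
000110001110
111101111001
000011000111
111110111100
100001100011
011111011110
110000110001
001111101111
111000011000
100111110111
011100001100
110011111011
001110000110
111001111101
000111000011
111100111110
100011100001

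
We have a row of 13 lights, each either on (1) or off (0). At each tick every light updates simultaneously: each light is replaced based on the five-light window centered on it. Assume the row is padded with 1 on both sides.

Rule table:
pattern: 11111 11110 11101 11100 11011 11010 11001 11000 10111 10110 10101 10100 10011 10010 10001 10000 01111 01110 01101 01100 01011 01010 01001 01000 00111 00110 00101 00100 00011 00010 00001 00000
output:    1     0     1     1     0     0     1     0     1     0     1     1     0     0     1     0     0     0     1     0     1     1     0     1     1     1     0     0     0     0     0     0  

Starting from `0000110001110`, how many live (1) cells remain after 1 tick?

4

tick 1: 0000100101010
count of 1: 4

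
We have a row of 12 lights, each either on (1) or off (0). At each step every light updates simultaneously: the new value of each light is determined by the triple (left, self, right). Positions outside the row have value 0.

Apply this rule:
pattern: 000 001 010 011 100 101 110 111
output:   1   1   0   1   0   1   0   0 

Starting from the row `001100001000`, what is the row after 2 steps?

100011000110

111001110011
100011000110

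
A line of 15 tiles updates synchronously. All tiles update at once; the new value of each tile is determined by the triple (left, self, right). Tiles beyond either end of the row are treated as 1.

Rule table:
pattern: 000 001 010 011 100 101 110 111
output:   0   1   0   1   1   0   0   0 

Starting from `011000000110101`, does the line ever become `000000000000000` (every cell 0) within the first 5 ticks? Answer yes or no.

010100001100001
000010011010011
100101110001110
011001001011000
010110110010101
tick 5 is 010110110010101, still not uniform 0

no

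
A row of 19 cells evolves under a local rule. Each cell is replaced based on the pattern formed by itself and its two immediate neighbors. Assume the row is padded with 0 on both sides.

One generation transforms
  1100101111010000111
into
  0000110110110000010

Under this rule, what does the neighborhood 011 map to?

0

At position 0 the neighborhood is 011; the next row has 0 there.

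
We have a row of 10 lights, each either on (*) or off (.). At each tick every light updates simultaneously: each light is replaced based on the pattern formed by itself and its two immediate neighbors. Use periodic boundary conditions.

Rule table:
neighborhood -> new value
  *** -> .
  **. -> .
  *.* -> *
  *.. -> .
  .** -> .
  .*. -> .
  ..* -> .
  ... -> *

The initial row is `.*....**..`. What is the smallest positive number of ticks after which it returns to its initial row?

2

tick 1: ...**....*
tick 2: .*....**..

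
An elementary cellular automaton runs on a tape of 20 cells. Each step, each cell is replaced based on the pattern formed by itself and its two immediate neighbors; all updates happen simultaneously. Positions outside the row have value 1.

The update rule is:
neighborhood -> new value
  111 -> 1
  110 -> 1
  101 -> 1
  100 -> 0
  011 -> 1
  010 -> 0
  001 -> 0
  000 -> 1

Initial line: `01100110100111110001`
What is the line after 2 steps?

11100111000111110101
11100111010111111011

11100111010111111011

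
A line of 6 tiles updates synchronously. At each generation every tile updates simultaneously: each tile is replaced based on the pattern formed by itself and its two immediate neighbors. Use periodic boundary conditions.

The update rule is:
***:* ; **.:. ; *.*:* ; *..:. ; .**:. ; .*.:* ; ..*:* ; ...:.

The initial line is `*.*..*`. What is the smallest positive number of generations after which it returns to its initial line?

.**.*.
*..**.
*.*..*

3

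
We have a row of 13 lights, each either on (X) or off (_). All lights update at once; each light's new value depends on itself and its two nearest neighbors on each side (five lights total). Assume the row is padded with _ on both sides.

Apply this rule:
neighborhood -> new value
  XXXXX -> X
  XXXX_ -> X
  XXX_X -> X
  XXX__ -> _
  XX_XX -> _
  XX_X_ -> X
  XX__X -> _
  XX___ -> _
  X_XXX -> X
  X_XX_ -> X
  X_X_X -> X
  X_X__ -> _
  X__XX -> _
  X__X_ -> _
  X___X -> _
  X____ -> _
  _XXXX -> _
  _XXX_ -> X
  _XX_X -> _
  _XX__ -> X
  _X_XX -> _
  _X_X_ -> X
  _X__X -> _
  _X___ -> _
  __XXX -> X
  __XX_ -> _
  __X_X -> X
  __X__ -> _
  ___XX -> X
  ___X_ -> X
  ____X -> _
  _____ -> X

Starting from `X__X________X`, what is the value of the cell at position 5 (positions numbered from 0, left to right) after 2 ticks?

X

______XXXX_X_
XXXX_XX_XXX__
position 5 holds X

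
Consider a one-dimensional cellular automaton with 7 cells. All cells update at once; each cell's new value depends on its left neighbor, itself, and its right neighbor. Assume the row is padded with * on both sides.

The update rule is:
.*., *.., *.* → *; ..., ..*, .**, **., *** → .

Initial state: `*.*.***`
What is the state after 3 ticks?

.***...
*...*..
.*..**.

.*..**.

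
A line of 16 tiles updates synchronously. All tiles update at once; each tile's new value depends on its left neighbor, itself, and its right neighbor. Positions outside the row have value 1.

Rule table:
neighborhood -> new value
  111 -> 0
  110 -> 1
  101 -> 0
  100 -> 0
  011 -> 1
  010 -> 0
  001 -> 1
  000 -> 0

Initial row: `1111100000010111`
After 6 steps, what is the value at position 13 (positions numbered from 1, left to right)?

1

step 1: 0000100000100100
step 2: 0001000001001001
step 3: 0010000010010011
step 4: 0100000100100110
step 5: 0000001001001110
step 6: 0000010010011010
position 13 holds 1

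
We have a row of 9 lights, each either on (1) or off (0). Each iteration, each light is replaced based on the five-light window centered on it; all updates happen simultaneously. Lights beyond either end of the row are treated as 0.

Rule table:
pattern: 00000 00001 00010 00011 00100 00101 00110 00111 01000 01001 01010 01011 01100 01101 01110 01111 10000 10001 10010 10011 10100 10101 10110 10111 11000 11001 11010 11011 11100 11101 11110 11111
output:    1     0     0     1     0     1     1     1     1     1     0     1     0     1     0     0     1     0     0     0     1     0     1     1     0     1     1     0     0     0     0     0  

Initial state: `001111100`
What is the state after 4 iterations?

011000001
110011000
101010011
100011010

100011010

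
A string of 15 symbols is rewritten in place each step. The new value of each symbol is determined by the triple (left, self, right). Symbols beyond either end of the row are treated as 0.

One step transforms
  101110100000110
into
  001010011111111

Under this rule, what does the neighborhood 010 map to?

0

At position 0 the neighborhood is 010; the next row has 0 there.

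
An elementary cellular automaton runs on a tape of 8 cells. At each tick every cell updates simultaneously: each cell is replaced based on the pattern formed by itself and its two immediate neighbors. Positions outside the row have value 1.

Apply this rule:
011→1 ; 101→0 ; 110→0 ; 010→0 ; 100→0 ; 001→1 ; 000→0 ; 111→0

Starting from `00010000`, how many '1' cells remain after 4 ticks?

00100001
01000011
00000110
00001100
count of 1: 2

2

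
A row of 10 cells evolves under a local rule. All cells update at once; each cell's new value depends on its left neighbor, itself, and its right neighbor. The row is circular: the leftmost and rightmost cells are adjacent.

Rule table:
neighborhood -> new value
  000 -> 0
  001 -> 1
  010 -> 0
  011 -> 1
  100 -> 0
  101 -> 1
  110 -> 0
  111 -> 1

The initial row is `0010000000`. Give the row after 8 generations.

0000100000

generation 1: 0100000000
generation 2: 1000000000
generation 3: 0000000001
generation 4: 0000000010
generation 5: 0000000100
generation 6: 0000001000
generation 7: 0000010000
generation 8: 0000100000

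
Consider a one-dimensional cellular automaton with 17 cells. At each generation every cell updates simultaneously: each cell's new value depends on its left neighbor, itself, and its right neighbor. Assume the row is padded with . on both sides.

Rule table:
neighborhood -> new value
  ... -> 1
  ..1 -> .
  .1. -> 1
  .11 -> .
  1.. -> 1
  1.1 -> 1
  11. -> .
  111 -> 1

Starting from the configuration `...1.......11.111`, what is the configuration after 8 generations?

generation 1: 11.1111111...1.1.
generation 2: ..1.11111.11.1111
generation 3: 1.11.111.1..1.11.
generation 4: 11..1.1.111.11..1
generation 5: ..1.1111.1.1..1.1
generation 6: 1.11.11.11111.111
generation 7: 11..1..1.111.1.1.
generation 8: ..1.11.11.1.11111

..1.11.11.1.11111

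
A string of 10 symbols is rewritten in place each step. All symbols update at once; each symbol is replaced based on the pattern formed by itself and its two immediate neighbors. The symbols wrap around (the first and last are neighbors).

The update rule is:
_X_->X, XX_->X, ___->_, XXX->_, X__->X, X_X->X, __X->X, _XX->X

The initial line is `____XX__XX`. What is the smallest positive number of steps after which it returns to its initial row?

6

X__XXXXXXX
XXXX______
X__XX____X
XXXXXX__XX
_____XXXX_
____XX__XX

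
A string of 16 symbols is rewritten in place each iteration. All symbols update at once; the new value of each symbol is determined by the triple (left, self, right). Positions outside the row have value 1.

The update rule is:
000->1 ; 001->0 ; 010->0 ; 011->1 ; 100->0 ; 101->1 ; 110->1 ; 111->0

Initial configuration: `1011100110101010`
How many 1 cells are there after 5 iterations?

1110100111010101
0011000101101011
0011010011110110
0011100010011111
0010101000010000
count of 1: 4

4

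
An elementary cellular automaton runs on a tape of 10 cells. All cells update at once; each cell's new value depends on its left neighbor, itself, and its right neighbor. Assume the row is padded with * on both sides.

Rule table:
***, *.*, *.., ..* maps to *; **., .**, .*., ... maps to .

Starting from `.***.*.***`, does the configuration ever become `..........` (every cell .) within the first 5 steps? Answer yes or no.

*.*.*.*.**
.*.*.*.*.*
*.*.*.*.*.
.*.*.*.*.*  (repeats step 2; period 2)
step 5: *.*.*.*.*.
step 5 is *.*.*.*.*., still not uniform .

no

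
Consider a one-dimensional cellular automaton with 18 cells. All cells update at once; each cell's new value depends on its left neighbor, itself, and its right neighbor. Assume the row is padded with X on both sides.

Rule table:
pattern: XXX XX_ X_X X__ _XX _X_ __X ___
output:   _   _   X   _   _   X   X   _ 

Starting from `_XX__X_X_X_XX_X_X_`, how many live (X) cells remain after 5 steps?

7

X___XXXXXXX__XXXXX
___X________X_____
__XX_______XX____X
_X________X_____X_
XX_______XX____XXX
count of X: 7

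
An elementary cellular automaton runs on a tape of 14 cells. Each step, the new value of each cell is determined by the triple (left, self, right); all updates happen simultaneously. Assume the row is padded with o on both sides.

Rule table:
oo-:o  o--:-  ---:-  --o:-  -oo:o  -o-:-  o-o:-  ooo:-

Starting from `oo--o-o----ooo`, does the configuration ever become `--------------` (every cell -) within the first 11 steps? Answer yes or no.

step 1: -o---------o--
step 2: --------------
all cells are - at step 2

yes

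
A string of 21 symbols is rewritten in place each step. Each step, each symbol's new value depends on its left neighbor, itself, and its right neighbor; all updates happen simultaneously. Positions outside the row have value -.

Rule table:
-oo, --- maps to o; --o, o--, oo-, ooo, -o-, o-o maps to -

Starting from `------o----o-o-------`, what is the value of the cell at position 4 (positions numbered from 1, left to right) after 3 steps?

ooooo---oo-----oooooo
o-----o-o--ooo-o-----
--ooo------o-----oooo
position 4 holds o

o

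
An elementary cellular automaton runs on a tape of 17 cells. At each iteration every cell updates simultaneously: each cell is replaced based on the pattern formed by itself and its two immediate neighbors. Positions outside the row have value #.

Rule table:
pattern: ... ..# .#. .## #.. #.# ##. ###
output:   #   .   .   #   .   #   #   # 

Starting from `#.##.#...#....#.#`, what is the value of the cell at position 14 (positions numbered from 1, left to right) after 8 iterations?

.

#####..#...##..##
#####....#.##..##
#####.##..###..##
########..###..##
########..###..##  (fixed point — unchanged through iteration 8)
position 14 holds .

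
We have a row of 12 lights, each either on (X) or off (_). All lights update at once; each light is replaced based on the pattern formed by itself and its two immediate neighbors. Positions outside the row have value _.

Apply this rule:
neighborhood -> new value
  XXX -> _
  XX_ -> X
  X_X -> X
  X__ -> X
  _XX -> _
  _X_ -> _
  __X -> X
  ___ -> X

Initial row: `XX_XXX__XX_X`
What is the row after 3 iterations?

_X__XXX_XX_X

_XX__XXX_XX_
X_XXX__XX_XX
_X__XXX_XX_X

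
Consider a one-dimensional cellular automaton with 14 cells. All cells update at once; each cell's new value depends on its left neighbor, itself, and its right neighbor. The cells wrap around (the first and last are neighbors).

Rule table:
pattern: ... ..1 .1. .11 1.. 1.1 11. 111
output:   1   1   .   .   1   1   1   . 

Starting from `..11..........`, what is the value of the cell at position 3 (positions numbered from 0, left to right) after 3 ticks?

11.11111111111
.11...........
1.111111111111
position 3 holds 1

1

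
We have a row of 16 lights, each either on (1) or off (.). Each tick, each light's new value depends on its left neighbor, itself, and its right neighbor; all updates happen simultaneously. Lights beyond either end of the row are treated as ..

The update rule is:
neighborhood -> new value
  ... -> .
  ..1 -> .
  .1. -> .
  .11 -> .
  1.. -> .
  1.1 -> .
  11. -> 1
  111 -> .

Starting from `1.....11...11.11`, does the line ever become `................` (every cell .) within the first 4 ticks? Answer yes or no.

yes

tick 1: .......1....1..1
tick 2: ................
all cells are . at tick 2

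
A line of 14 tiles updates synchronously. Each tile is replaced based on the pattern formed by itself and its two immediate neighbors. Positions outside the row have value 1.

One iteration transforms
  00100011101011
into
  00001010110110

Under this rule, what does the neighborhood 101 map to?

At position 9 the neighborhood is 101; the next row has 1 there.

1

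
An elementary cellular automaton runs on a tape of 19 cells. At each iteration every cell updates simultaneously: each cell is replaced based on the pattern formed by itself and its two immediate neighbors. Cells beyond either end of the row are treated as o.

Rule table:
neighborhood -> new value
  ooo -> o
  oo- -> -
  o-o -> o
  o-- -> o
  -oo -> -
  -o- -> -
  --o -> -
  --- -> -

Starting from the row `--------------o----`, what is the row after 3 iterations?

iteration 1: o--------------o---
iteration 2: -o--------------o--
iteration 3: o-o--------------o-

o-o--------------o-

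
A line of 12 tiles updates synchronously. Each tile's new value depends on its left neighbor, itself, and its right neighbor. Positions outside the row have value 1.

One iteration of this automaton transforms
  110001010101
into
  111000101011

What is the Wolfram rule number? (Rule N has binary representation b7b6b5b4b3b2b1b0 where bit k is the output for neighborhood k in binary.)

248

position 0: 111 → 1  (bit 7 = 1)
position 1: 110 → 1  (bit 6 = 1)
position 6: 101 → 1  (bit 5 = 1)
position 2: 100 → 1  (bit 4 = 1)
position 11: 011 → 1  (bit 3 = 1)
position 5: 010 → 0  (bit 2 = 0)
position 4: 001 → 0  (bit 1 = 0)
position 3: 000 → 0  (bit 0 = 0)
bits b7..b0 = 11111000 = 248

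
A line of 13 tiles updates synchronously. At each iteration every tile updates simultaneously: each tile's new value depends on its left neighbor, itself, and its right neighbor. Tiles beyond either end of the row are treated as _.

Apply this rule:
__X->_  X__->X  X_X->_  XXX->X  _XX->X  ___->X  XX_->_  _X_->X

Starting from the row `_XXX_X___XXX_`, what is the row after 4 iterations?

_X_X_X_X_X__X

iteration 1: _XX__XXX_XX_X
iteration 2: _X_X_XX__X__X
iteration 3: _X_X_X_X_XX_X
iteration 4: _X_X_X_X_X__X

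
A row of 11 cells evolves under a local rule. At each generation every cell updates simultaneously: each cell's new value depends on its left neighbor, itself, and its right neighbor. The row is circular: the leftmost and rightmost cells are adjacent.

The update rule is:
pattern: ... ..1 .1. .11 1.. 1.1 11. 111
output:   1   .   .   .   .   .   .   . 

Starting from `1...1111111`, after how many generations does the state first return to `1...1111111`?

..1........
1...1111111

2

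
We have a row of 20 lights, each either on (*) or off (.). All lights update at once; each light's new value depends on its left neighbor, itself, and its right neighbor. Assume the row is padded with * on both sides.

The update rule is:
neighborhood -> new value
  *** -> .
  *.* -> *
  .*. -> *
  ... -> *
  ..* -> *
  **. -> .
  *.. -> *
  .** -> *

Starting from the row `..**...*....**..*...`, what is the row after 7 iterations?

***.*********.******
...**........**.....
****.*********.*****
....**........**....
*****.*********.****
.....**........**...
******.*********.***

******.*********.***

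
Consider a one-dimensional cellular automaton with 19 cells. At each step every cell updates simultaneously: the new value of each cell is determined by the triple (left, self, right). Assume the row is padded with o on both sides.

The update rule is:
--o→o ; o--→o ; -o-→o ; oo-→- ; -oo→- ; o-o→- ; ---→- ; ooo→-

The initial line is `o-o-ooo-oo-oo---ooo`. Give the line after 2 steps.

--o----------o-o---
oooo--------oo-oo-o

oooo--------oo-oo-o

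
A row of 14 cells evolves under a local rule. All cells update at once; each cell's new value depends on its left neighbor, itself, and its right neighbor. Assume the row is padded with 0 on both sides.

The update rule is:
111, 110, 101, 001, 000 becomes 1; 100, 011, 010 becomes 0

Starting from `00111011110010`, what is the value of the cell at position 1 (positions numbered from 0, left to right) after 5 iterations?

11011101110100
01101110111001
10110111011010
01011011101100
10101101110101
position 1 holds 0

0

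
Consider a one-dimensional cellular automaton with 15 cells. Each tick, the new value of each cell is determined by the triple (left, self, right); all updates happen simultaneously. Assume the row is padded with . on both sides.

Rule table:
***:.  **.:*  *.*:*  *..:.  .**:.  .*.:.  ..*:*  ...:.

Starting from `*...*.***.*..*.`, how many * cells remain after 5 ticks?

...*.*..**..*..
..*.*..*.*.*...
.*.*..*.*.*....
*.*..*.*.*.....
.*..*.*.*......
count of *: 4

4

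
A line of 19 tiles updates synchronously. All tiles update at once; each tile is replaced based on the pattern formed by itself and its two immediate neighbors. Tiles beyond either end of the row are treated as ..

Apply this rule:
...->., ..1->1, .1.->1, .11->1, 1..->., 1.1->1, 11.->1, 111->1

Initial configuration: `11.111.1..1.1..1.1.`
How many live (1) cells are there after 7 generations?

18

generation 1: 11111111.1111.1111.
generation 2: 111111111111111111.
generation 3: 111111111111111111.  (fixed point — unchanged through generation 7)
count of 1: 18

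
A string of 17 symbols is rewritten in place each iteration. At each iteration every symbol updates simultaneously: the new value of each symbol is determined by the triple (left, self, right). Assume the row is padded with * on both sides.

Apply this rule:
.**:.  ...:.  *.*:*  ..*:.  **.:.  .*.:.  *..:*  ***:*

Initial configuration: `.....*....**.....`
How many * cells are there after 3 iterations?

4

*.....*.....*....
.*.....*.....*...
*.*.....*.....*..
count of *: 4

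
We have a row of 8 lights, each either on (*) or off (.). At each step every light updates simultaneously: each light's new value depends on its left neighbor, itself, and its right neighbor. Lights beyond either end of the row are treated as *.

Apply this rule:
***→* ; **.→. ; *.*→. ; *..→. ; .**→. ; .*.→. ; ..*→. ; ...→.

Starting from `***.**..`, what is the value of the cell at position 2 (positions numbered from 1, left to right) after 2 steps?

**......
*.......
position 2 holds .

.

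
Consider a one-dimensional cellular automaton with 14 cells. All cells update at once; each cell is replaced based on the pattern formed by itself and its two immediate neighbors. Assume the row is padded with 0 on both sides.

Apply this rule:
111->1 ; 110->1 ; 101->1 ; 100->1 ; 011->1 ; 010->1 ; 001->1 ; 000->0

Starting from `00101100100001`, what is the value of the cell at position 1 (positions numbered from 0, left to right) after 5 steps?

01111111110011
11111111111111
11111111111111  (fixed point — unchanged through step 5)
position 1 holds 1

1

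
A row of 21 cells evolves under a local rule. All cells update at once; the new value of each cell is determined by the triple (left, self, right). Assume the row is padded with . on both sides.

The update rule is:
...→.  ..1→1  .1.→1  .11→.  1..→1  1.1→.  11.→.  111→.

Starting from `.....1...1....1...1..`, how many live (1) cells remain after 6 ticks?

5

....111.111..111.111.
...1.......11.......1
..111.....1..1.....11
.1...1...111111...1..
111.111.1......1.111.
........11....11....1
count of 1: 5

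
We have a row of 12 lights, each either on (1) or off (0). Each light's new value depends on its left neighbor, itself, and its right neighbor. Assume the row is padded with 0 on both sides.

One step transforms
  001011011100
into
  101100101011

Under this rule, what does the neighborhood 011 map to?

0

At position 4 the neighborhood is 011; the next row has 0 there.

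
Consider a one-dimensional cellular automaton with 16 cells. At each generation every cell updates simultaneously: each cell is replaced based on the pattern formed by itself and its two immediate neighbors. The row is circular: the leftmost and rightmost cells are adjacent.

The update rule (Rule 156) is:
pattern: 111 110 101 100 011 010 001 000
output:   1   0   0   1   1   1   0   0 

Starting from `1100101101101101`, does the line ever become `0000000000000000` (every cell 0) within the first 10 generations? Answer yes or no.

1010101001001001
0010101101101101
1010101001001001  (repeats generation 1; period 2)
generation 10: 0010101101101101
generation 10 is 0010101101101101, still not uniform 0

no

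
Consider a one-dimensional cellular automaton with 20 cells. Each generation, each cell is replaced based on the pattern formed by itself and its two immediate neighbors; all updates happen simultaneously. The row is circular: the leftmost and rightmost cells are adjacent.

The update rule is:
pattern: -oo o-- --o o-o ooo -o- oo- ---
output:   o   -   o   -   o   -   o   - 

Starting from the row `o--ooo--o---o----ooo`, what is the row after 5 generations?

o-oooo-o---o----oooo
o-oooo----o----ooooo
o-oooo---o----oooooo
o-oooo--o----ooooooo
o-oooo-o----oooooooo

o-oooo-o----oooooooo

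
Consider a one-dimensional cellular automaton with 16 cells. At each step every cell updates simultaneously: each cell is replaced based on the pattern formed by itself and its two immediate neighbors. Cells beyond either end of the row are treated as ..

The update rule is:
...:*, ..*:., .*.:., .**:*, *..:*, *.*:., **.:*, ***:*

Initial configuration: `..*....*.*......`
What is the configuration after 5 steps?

**.******.******

*..***....******
.*.******.******
...******.******
**.******.******
**.******.******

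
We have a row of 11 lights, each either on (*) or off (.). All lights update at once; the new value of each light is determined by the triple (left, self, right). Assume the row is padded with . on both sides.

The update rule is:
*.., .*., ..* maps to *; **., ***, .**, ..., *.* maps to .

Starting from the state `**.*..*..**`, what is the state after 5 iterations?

**.******..

...******..
..*......*.
.***....***
*...*..*...
**.******..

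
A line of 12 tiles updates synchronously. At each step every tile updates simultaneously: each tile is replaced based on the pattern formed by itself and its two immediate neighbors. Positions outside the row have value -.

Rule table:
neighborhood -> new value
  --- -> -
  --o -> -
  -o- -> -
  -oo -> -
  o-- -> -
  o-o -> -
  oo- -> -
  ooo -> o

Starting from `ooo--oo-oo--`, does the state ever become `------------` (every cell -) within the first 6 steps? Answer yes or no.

yes

-o----------
------------
all cells are - at step 2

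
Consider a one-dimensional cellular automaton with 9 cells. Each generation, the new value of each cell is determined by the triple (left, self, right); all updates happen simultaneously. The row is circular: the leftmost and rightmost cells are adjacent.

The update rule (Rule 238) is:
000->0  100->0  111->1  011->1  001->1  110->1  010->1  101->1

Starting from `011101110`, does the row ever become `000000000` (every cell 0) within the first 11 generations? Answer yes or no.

no

generation 1: 111111110
generation 2: 111111111
generation 3: 111111111  (fixed point — unchanged through generation 11)
generation 11 is 111111111, still not uniform 0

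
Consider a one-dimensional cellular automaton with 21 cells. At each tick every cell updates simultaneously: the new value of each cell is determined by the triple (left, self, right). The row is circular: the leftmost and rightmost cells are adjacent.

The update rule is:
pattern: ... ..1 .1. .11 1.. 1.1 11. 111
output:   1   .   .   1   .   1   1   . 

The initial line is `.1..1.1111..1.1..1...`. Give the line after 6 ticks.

.....11..1...1.....11
.111.11....1...111.11
11.1111.11...1.1.1111
.111..1111.1..1.11...
.1.1..1..11....111.11
1.1......11.11.1.1111

1.1......11.11.1.1111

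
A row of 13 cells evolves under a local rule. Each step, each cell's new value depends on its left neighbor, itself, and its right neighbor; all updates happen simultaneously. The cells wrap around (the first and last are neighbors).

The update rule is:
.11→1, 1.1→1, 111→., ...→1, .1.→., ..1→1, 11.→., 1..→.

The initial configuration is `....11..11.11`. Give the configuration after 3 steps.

1..1111.11..1

.1111..11.11.
11....11.11..
1..1111.11..1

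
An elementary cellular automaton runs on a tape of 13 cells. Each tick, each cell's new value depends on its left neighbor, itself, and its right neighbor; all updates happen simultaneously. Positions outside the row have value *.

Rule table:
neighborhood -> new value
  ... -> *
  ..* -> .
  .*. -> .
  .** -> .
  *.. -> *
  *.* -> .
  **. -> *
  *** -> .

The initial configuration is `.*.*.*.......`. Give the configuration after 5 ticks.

..******...*.

......******.
*****......*.
....******...
***......***.
..******...*.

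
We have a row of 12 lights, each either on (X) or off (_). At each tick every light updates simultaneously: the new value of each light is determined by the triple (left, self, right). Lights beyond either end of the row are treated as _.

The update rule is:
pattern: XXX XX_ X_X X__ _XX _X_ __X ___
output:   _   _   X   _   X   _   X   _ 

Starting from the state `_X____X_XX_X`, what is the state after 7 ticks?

X____X_XX_X_
____X_XX_X__
___X_XX_X___
__X_XX_X____
_X_XX_X_____
X_XX_X______
_XX_X_______

_XX_X_______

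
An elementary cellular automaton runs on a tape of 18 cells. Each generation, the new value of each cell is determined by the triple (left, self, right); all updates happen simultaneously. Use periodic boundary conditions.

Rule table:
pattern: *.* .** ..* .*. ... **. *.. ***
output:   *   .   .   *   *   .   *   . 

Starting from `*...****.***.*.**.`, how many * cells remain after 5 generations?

***.....*...***..*
...****.***....*..
**.....*...***.***
..****.***....*...
*.....*...***.****
count of *: 9

9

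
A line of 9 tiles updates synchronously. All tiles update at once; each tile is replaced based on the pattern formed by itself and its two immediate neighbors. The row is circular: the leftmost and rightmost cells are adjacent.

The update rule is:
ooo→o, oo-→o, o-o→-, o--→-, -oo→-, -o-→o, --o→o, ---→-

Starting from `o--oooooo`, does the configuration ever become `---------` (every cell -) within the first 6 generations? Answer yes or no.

o-o-ooooo
o-o--oooo
o-o-o-ooo
o-o-o--oo
o-o-o-o-o
o-o-o-o--
generation 6 is o-o-o-o--, still not uniform -

no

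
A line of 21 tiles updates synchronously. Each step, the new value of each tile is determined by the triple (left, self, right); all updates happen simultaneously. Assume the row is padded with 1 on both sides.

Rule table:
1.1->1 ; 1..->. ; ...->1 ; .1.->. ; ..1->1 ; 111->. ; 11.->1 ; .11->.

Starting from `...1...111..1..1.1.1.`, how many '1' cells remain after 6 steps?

.11..11..1.1..1.1.1.1
1.1.1.1.1.1..1.1.1.1.
11.1.1.1.1..1.1.1.1.1
.11.1.1.1..1.1.1.1.1.
1.11.1.1..1.1.1.1.1.1
11.11.1..1.1.1.1.1.1.
count of 1: 11

11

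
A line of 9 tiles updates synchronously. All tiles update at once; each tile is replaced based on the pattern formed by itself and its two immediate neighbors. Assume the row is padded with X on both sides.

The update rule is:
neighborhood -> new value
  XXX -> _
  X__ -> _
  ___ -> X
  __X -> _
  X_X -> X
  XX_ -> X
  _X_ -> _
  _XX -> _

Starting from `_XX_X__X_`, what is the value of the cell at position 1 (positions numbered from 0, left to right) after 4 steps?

_

step 1: X_XX____X
step 2: XX_X_XX__
step 3: _XX_X_X__
step 4: X_XX_X___
position 1 holds _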